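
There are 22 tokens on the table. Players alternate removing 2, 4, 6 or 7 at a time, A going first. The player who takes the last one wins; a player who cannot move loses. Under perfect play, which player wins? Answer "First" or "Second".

First

Positions where the player to move wins (W) vs loses (L):
i:   0  1  2  3  4  5  6  7  8  9 10 11 12 13 14 15 16 17 18 19 20 21 22
     L  L  W  W  W  W  W  W  W  L  L  W  W  W  W  W  W  W  L  L  W  W  W
Position 22 is W, so the first player wins.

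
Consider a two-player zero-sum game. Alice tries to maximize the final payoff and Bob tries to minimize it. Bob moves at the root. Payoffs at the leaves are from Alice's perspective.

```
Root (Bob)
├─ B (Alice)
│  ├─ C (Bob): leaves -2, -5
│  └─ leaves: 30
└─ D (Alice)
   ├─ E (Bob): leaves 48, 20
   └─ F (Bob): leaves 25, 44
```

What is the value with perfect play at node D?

E: min(48, 20) = 20
F: min(25, 44) = 25
D: max(20, 25) = 25

25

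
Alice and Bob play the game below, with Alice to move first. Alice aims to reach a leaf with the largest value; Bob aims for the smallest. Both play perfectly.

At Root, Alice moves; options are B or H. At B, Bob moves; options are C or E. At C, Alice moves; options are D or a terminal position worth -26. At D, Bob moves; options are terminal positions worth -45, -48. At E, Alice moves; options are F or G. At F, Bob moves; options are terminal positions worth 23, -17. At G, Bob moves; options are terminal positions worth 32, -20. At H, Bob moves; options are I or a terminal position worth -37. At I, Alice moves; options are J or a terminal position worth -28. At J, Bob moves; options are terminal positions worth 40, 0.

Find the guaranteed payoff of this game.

-26

D (Bob): min(-45, -48) = -48
C (Alice): max(-48, -26) = -26
F (Bob): min(23, -17) = -17
G (Bob): min(32, -20) = -20
E (Alice): max(-17, -20) = -17
B (Bob): min(-26, -17) = -26
J (Bob): min(40, 0) = 0
I (Alice): max(0, -28) = 0
H (Bob): min(0, -37) = -37
Root (Alice): max(-26, -37) = -26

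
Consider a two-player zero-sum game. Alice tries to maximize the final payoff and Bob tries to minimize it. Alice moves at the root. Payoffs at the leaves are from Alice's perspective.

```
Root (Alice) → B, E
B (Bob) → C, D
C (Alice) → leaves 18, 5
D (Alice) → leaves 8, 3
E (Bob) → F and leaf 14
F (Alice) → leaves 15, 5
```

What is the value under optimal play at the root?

C (Alice): max(18, 5) = 18
D (Alice): max(8, 3) = 8
B (Bob): min(18, 8) = 8
F (Alice): max(15, 5) = 15
E (Bob): min(15, 14) = 14
Root (Alice): max(8, 14) = 14

14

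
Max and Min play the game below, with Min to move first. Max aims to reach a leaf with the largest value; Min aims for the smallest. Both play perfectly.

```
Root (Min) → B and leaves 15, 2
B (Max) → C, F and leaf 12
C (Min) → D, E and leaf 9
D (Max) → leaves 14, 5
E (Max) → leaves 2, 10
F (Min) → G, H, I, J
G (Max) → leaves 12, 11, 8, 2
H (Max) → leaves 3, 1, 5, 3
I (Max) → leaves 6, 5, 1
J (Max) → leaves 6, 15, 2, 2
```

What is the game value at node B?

D: max(14, 5) = 14
E: max(2, 10) = 10
C: min(14, 10, 9) = 9
G: max(12, 11, 8, 2) = 12
H: max(3, 1, 5, 3) = 5
I: max(6, 5, 1) = 6
J: max(6, 15, 2, 2) = 15
F: min(12, 5, 6, 15) = 5
B: max(9, 5, 12) = 12

12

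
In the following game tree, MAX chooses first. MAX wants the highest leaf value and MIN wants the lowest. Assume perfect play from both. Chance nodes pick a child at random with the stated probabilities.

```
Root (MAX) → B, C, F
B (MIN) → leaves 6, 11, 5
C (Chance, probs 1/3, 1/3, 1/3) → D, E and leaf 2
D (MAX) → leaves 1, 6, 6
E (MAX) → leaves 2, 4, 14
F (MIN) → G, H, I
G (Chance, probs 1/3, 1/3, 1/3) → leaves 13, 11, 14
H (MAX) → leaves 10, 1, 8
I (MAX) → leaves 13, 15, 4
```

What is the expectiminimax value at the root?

B (MIN): min(6, 11, 5) = 5
D (MAX): max(1, 6, 6) = 6
E (MAX): max(2, 4, 14) = 14
C (Chance): 1/3·6 + 1/3·14 + 1/3·2 = 7.33
G (Chance): 1/3·13 + 1/3·11 + 1/3·14 = 12.67
H (MAX): max(10, 1, 8) = 10
I (MAX): max(13, 15, 4) = 15
F (MIN): min(12.67, 10, 15) = 10
Root (MAX): max(5, 7.33, 10) = 10

10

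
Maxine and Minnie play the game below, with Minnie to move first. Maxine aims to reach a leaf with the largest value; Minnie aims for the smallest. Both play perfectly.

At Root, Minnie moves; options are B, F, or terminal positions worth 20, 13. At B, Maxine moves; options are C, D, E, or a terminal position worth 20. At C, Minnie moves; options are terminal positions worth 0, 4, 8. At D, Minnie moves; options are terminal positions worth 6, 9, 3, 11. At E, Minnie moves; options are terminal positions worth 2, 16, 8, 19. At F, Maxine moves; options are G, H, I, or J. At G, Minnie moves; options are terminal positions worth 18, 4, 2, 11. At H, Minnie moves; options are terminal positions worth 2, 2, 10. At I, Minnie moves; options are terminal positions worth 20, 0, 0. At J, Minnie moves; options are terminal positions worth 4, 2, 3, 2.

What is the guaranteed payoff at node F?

2

G: min(18, 4, 2, 11) = 2
H: min(2, 2, 10) = 2
I: min(20, 0, 0) = 0
J: min(4, 2, 3, 2) = 2
F: max(2, 2, 0, 2) = 2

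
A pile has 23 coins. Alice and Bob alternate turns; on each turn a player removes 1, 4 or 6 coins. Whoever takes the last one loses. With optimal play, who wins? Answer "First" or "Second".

i:   0  1  2  3  4  5  6  7  8  9 10 11 12 13 14 15 16 17 18 19 20 21 22 23
     W  L  W  L  W  W  L  W  L  W  W  L  W  L  W  W  L  W  L  W  W  L  W  L
Position 23 is L, so the second player wins.

Second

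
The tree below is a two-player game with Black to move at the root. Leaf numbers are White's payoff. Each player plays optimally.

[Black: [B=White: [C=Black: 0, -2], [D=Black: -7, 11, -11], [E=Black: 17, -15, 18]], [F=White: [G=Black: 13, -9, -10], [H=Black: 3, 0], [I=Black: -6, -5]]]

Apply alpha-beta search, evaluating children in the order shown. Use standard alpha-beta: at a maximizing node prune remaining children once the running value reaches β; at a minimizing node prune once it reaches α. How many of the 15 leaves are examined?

C [α=-∞,β=+∞]: v=-2
D [α=-2,β=+∞]: v=-7 after child 1 ≤ α → α-cutoff, skip 2
E [α=-2,β=+∞]: v=-15 after child 2 ≤ α → α-cutoff, skip 1
B [α=-∞,β=+∞]: v=-2
G [α=-∞,β=-2]: v=-10
H [α=-10,β=-2]: v=0
F [α=-∞,β=-2]: v=0 after child 2 ≥ β → β-cutoff, skip 1
Root [α=-∞,β=+∞]: v=-2
Leaves evaluated: 10 of 15.

10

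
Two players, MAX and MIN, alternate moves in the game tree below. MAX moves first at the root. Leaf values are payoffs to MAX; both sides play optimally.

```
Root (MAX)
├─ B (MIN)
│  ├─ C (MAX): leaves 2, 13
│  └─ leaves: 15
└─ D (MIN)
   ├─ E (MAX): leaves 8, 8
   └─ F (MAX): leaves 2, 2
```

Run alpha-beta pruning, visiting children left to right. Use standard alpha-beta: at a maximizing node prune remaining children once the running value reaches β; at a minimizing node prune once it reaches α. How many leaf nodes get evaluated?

C [α=-∞,β=+∞]: v=13
B [α=-∞,β=+∞]: v=13
E [α=13,β=+∞]: v=8
D [α=13,β=+∞]: v=8 after child 1 ≤ α → α-cutoff, skip 1
Root [α=-∞,β=+∞]: v=13
Leaves evaluated: 5 of 7.

5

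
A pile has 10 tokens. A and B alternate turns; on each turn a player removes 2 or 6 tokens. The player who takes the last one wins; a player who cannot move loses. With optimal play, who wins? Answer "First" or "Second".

First

Mark each pile size as W (mover wins) or L (mover loses):
i:   0  1  2  3  4  5  6  7  8  9 10
     L  L  W  W  L  L  W  W  L  L  W
Position 10 is W, so the first player wins.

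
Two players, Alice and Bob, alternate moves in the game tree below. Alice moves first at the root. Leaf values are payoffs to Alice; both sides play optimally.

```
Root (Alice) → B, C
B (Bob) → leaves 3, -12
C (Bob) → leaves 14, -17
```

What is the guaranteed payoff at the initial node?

-12

B (Bob): min(3, -12) = -12
C (Bob): min(14, -17) = -17
Root (Alice): max(-12, -17) = -12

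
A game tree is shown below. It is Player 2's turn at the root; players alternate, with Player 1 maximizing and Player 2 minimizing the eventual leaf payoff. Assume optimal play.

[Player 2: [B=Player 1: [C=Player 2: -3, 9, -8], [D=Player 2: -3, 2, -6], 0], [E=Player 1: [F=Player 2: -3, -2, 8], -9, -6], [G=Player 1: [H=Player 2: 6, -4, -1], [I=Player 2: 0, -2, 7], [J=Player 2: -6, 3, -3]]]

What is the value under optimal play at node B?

C: min(-3, 9, -8) = -8
D: min(-3, 2, -6) = -6
B: max(-8, -6, 0) = 0

0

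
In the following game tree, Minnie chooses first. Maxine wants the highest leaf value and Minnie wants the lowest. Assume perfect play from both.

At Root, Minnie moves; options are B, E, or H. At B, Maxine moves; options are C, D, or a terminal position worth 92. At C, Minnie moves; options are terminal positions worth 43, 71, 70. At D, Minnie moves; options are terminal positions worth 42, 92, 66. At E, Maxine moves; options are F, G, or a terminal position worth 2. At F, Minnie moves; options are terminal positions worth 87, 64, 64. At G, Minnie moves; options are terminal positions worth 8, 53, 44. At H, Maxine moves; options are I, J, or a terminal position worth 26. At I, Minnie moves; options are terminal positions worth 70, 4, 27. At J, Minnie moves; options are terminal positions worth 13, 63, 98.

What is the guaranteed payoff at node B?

C: min(43, 71, 70) = 43
D: min(42, 92, 66) = 42
B: max(43, 42, 92) = 92

92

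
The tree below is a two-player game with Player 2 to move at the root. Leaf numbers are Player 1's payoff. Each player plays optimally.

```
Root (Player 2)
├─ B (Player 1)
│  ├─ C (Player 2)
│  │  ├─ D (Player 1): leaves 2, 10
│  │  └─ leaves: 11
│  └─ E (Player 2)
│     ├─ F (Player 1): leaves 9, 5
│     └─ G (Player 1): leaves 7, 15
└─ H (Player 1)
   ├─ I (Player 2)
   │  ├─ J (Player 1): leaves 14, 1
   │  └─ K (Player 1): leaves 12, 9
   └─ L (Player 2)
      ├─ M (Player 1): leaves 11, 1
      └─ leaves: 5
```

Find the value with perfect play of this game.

10

D (Player 1): max(2, 10) = 10
C (Player 2): min(10, 11) = 10
F (Player 1): max(9, 5) = 9
G (Player 1): max(7, 15) = 15
E (Player 2): min(9, 15) = 9
B (Player 1): max(10, 9) = 10
J (Player 1): max(14, 1) = 14
K (Player 1): max(12, 9) = 12
I (Player 2): min(14, 12) = 12
M (Player 1): max(11, 1) = 11
L (Player 2): min(11, 5) = 5
H (Player 1): max(12, 5) = 12
Root (Player 2): min(10, 12) = 10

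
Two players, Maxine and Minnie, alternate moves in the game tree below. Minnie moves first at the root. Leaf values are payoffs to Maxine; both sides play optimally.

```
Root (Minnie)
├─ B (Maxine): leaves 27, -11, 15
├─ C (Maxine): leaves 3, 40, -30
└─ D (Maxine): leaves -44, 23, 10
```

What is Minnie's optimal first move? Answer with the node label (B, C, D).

D

B (Maxine): max(27, -11, 15) = 27
C (Maxine): max(3, 40, -30) = 40
D (Maxine): max(-44, 23, 10) = 23
Root (Minnie): min(27, 40, 23) = 23
Minnie picks the child with the lowest value: D (value 23).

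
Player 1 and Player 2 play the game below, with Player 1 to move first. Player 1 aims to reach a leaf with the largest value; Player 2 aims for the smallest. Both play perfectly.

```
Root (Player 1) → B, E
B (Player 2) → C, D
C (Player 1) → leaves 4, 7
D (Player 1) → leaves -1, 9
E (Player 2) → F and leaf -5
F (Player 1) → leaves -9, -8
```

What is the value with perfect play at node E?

F: max(-9, -8) = -8
E: min(-8, -5) = -8

-8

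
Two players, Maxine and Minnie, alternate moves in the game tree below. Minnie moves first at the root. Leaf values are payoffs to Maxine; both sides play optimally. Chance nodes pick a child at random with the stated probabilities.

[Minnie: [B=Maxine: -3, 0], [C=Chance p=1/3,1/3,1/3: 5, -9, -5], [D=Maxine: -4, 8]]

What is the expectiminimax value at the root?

B (Maxine): max(-3, 0) = 0
C (Chance): 1/3·5 + 1/3·-9 + 1/3·-5 = -3
D (Maxine): max(-4, 8) = 8
Root (Minnie): min(0, -3, 8) = -3

-3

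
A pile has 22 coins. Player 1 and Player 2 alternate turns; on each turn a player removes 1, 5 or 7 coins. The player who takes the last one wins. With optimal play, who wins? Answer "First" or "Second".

Compute winning (W) and losing (L) positions by backward induction:
i:   0  1  2  3  4  5  6  7  8  9 10 11 12 13 14 15 16 17 18 19 20 21 22
     L  W  L  W  L  W  L  W  L  W  L  W  L  W  L  W  L  W  L  W  L  W  L
Position 22 is L, so the second player wins.

Second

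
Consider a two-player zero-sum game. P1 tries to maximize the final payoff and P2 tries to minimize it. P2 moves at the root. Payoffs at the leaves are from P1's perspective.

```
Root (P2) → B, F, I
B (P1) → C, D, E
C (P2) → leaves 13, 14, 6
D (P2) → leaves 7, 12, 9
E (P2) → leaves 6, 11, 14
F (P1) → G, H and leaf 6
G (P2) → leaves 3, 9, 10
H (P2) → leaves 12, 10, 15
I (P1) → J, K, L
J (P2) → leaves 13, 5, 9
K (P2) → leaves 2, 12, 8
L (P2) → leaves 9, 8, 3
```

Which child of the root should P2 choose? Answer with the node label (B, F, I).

I

C (P2): min(13, 14, 6) = 6
D (P2): min(7, 12, 9) = 7
E (P2): min(6, 11, 14) = 6
B (P1): max(6, 7, 6) = 7
G (P2): min(3, 9, 10) = 3
H (P2): min(12, 10, 15) = 10
F (P1): max(3, 10, 6) = 10
J (P2): min(13, 5, 9) = 5
K (P2): min(2, 12, 8) = 2
L (P2): min(9, 8, 3) = 3
I (P1): max(5, 2, 3) = 5
Root (P2): min(7, 10, 5) = 5
P2 picks the child with the lowest value: I (value 5).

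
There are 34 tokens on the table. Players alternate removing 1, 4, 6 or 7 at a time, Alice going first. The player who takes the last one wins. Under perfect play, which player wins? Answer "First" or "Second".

Mark each pile size as W (mover wins) or L (mover loses):
i:   0  1  2  3  4  5  6  7  8  9 10 11 12 13 14 15 16 17 18 19 20 21 22 23 24 25 26 27 28 29 30 31 32 33 34
     L  W  L  W  W  L  W  W  W  W  L  W  W  L  W  L  W  W  L  W  W  W  W  L  W  W  L  W  L  W  W  L  W  W  W
Position 34 is W, so the first player wins.

First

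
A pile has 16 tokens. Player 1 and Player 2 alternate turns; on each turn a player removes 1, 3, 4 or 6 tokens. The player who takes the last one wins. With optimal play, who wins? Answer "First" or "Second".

W/L table (W = player to move can force a win):
i:   0  1  2  3  4  5  6  7  8  9 10 11 12 13 14 15 16
     L  W  L  W  W  W  W  L  W  L  W  W  W  W  L  W  L
Position 16 is L, so the second player wins.

Second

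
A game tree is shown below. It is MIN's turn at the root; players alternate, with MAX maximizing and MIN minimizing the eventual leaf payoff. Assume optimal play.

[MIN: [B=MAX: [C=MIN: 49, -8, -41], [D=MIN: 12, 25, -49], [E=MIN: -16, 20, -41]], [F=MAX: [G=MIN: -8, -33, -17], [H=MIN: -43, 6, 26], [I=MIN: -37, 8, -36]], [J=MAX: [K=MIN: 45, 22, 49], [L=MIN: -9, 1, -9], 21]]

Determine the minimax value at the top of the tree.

C (MIN): min(49, -8, -41) = -41
D (MIN): min(12, 25, -49) = -49
E (MIN): min(-16, 20, -41) = -41
B (MAX): max(-41, -49, -41) = -41
G (MIN): min(-8, -33, -17) = -33
H (MIN): min(-43, 6, 26) = -43
I (MIN): min(-37, 8, -36) = -37
F (MAX): max(-33, -43, -37) = -33
K (MIN): min(45, 22, 49) = 22
L (MIN): min(-9, 1, -9) = -9
J (MAX): max(22, -9, 21) = 22
Root (MIN): min(-41, -33, 22) = -41

-41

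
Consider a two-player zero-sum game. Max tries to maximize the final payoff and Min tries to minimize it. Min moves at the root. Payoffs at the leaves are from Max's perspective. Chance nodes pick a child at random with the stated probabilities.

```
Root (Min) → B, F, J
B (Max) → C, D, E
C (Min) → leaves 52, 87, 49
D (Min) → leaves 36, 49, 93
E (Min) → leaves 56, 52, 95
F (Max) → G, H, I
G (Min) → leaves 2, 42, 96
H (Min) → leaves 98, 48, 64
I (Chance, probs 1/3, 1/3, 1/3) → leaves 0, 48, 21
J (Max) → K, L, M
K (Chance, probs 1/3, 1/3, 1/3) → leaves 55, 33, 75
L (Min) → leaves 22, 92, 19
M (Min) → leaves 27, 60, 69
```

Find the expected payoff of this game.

C (Min): min(52, 87, 49) = 49
D (Min): min(36, 49, 93) = 36
E (Min): min(56, 52, 95) = 52
B (Max): max(49, 36, 52) = 52
G (Min): min(2, 42, 96) = 2
H (Min): min(98, 48, 64) = 48
I (Chance): 1/3·0 + 1/3·48 + 1/3·21 = 23
F (Max): max(2, 48, 23) = 48
K (Chance): 1/3·55 + 1/3·33 + 1/3·75 = 54.33
L (Min): min(22, 92, 19) = 19
M (Min): min(27, 60, 69) = 27
J (Max): max(54.33, 19, 27) = 54.33
Root (Min): min(52, 48, 54.33) = 48

48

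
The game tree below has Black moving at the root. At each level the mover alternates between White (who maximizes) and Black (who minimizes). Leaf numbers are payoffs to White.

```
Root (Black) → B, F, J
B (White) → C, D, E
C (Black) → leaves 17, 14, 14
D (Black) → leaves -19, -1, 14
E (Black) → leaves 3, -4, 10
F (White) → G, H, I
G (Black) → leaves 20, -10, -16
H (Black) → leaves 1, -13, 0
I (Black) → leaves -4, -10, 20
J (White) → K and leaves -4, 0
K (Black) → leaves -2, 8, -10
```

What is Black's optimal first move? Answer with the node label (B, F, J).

F

C (Black): min(17, 14, 14) = 14
D (Black): min(-19, -1, 14) = -19
E (Black): min(3, -4, 10) = -4
B (White): max(14, -19, -4) = 14
G (Black): min(20, -10, -16) = -16
H (Black): min(1, -13, 0) = -13
I (Black): min(-4, -10, 20) = -10
F (White): max(-16, -13, -10) = -10
K (Black): min(-2, 8, -10) = -10
J (White): max(-10, -4, 0) = 0
Root (Black): min(14, -10, 0) = -10
Black picks the child with the lowest value: F (value -10).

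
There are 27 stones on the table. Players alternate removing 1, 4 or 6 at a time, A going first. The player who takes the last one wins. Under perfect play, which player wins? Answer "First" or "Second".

Second

i:   0  1  2  3  4  5  6  7  8  9 10 11 12 13 14 15 16 17 18 19 20 21 22 23 24 25 26 27
     L  W  L  W  W  L  W  L  W  W  L  W  L  W  W  L  W  L  W  W  L  W  L  W  W  L  W  L
Position 27 is L, so the second player wins.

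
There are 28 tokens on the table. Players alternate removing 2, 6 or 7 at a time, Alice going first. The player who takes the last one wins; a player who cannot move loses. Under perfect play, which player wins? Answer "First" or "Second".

W/L table (W = player to move can force a win):
i:   0  1  2  3  4  5  6  7  8  9 10 11 12 13 14 15 16 17 18 19 20 21 22 23 24 25 26 27 28
     L  L  W  W  L  L  W  W  W  L  W  W  W  L  L  W  W  L  L  W  W  W  L  W  W  W  L  L  W
Position 28 is W, so the first player wins.

First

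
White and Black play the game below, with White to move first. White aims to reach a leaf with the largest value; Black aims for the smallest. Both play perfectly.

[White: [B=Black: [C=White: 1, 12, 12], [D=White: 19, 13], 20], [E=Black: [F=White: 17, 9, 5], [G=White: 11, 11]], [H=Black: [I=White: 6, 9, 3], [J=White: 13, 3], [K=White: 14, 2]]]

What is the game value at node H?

9

I: max(6, 9, 3) = 9
J: max(13, 3) = 13
K: max(14, 2) = 14
H: min(9, 13, 14) = 9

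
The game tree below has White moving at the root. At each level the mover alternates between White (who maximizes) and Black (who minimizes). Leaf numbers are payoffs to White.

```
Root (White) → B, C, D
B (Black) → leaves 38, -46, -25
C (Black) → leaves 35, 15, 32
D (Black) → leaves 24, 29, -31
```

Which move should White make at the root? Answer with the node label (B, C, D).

B (Black): min(38, -46, -25) = -46
C (Black): min(35, 15, 32) = 15
D (Black): min(24, 29, -31) = -31
Root (White): max(-46, 15, -31) = 15
White picks the child with the highest value: C (value 15).

C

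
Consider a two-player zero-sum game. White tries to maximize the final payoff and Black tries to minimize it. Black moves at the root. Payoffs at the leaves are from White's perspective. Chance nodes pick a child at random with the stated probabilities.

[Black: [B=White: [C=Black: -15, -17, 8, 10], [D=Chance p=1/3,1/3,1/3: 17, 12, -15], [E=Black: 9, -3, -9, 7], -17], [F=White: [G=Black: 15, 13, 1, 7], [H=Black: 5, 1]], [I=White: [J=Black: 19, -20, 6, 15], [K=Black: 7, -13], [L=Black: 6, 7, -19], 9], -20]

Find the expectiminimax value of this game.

-20

C (Black): min(-15, -17, 8, 10) = -17
D (Chance): 1/3·17 + 1/3·12 + 1/3·-15 = 4.67
E (Black): min(9, -3, -9, 7) = -9
B (White): max(-17, 4.67, -9, -17) = 4.67
G (Black): min(15, 13, 1, 7) = 1
H (Black): min(5, 1) = 1
F (White): max(1, 1) = 1
J (Black): min(19, -20, 6, 15) = -20
K (Black): min(7, -13) = -13
L (Black): min(6, 7, -19) = -19
I (White): max(-20, -13, -19, 9) = 9
Root (Black): min(4.67, 1, 9, -20) = -20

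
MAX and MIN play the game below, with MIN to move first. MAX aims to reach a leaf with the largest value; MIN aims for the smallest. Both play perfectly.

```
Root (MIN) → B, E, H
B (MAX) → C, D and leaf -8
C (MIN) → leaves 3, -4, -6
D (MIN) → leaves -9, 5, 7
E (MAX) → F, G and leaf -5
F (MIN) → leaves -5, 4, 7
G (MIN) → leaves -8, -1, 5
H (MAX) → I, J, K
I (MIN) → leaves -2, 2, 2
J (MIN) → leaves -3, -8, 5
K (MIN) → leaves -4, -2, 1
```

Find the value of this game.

-6

C (MIN): min(3, -4, -6) = -6
D (MIN): min(-9, 5, 7) = -9
B (MAX): max(-6, -9, -8) = -6
F (MIN): min(-5, 4, 7) = -5
G (MIN): min(-8, -1, 5) = -8
E (MAX): max(-5, -8, -5) = -5
I (MIN): min(-2, 2, 2) = -2
J (MIN): min(-3, -8, 5) = -8
K (MIN): min(-4, -2, 1) = -4
H (MAX): max(-2, -8, -4) = -2
Root (MIN): min(-6, -5, -2) = -6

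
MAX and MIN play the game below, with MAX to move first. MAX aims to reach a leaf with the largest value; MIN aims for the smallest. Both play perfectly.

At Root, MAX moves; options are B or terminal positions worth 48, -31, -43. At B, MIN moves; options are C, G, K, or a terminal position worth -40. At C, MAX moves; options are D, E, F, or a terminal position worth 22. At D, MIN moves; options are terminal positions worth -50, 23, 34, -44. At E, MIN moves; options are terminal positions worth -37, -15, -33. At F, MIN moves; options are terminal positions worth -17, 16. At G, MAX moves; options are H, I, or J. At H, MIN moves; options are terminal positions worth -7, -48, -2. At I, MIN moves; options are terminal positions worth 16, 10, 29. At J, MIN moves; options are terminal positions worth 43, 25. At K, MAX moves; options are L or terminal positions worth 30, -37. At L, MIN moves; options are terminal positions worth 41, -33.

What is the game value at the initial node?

D (MIN): min(-50, 23, 34, -44) = -50
E (MIN): min(-37, -15, -33) = -37
F (MIN): min(-17, 16) = -17
C (MAX): max(-50, -37, -17, 22) = 22
H (MIN): min(-7, -48, -2) = -48
I (MIN): min(16, 10, 29) = 10
J (MIN): min(43, 25) = 25
G (MAX): max(-48, 10, 25) = 25
L (MIN): min(41, -33) = -33
K (MAX): max(-33, 30, -37) = 30
B (MIN): min(22, 25, 30, -40) = -40
Root (MAX): max(-40, 48, -31, -43) = 48

48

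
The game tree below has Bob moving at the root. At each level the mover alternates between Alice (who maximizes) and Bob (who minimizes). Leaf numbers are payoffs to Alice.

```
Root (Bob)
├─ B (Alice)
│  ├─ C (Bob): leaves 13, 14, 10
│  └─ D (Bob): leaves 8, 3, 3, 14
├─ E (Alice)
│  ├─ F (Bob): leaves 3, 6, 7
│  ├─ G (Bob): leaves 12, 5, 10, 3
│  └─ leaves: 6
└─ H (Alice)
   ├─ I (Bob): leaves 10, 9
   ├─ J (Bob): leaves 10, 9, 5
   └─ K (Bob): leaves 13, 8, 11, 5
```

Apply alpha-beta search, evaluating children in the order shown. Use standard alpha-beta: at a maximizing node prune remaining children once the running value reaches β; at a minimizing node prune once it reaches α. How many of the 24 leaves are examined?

C [α=-∞,β=+∞]: v=10
D [α=10,β=+∞]: v=8 after child 1 ≤ α → α-cutoff, skip 3
B [α=-∞,β=+∞]: v=10
F [α=-∞,β=10]: v=3
G [α=3,β=10]: v=3
E [α=-∞,β=10]: v=6
I [α=-∞,β=6]: v=9
H [α=-∞,β=6]: v=9 after child 1 ≥ β → β-cutoff, skip 2
Root [α=-∞,β=+∞]: v=6
Leaves evaluated: 14 of 24.

14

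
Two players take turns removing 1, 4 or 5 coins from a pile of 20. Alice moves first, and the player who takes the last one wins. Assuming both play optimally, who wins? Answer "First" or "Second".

First

i:   0  1  2  3  4  5  6  7  8  9 10 11 12 13 14 15 16 17 18 19 20
     L  W  L  W  W  W  W  W  L  W  L  W  W  W  W  W  L  W  L  W  W
Position 20 is W, so the first player wins.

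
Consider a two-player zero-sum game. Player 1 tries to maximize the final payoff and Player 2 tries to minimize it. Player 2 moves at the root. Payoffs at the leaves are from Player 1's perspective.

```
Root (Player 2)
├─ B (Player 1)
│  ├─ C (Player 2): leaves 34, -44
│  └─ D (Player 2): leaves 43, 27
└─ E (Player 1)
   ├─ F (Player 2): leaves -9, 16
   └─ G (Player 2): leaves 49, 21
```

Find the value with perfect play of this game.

21

C (Player 2): min(34, -44) = -44
D (Player 2): min(43, 27) = 27
B (Player 1): max(-44, 27) = 27
F (Player 2): min(-9, 16) = -9
G (Player 2): min(49, 21) = 21
E (Player 1): max(-9, 21) = 21
Root (Player 2): min(27, 21) = 21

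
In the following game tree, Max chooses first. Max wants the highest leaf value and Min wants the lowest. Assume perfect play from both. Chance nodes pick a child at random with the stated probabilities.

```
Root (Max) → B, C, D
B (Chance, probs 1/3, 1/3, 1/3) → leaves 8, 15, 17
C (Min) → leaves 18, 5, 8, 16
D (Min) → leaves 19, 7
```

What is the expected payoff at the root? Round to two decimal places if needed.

13.33

B (Chance): 1/3·8 + 1/3·15 + 1/3·17 = 13.33
C (Min): min(18, 5, 8, 16) = 5
D (Min): min(19, 7) = 7
Root (Max): max(13.33, 5, 7) = 13.33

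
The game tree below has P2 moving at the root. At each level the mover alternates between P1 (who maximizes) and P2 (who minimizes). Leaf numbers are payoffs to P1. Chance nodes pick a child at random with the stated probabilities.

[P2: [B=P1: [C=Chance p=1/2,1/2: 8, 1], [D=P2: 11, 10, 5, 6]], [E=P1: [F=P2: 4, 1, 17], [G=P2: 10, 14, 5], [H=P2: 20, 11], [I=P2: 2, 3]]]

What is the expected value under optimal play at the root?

5

C (Chance): 1/2·8 + 1/2·1 = 4.5
D (P2): min(11, 10, 5, 6) = 5
B (P1): max(4.5, 5) = 5
F (P2): min(4, 1, 17) = 1
G (P2): min(10, 14, 5) = 5
H (P2): min(20, 11) = 11
I (P2): min(2, 3) = 2
E (P1): max(1, 5, 11, 2) = 11
Root (P2): min(5, 11) = 5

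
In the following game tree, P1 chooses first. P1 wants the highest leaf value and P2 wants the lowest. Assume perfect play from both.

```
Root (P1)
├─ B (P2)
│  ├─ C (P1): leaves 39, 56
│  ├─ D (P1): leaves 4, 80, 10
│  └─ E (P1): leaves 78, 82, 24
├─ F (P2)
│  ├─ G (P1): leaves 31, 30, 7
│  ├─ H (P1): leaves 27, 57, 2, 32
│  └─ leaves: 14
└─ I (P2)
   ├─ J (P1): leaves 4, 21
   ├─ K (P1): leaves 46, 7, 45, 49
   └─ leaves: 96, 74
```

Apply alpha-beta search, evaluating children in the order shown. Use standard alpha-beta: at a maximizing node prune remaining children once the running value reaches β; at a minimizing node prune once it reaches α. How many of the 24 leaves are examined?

10

C [α=-∞,β=+∞]: v=56
D [α=-∞,β=56]: v=80 after child 2 ≥ β → β-cutoff, skip 1
E [α=-∞,β=56]: v=78 after child 1 ≥ β → β-cutoff, skip 2
B [α=-∞,β=+∞]: v=56
G [α=56,β=+∞]: v=31
F [α=56,β=+∞]: v=31 after child 1 ≤ α → α-cutoff, skip 2
J [α=56,β=+∞]: v=21
I [α=56,β=+∞]: v=21 after child 1 ≤ α → α-cutoff, skip 3
Root [α=-∞,β=+∞]: v=56
Leaves evaluated: 10 of 24.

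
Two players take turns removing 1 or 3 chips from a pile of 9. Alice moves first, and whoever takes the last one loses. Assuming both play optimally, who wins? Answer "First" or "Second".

Compute winning (W) and losing (L) positions by backward induction:
i:   0  1  2  3  4  5  6  7  8  9
     W  L  W  L  W  L  W  L  W  L
Position 9 is L, so the second player wins.

Second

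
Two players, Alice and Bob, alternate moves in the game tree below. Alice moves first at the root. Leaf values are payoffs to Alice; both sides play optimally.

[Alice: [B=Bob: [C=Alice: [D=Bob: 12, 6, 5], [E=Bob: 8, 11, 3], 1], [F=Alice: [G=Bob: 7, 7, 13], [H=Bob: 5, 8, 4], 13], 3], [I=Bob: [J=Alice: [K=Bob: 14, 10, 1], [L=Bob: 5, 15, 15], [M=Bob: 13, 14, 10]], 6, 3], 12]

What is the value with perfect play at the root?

12

D (Bob): min(12, 6, 5) = 5
E (Bob): min(8, 11, 3) = 3
C (Alice): max(5, 3, 1) = 5
G (Bob): min(7, 7, 13) = 7
H (Bob): min(5, 8, 4) = 4
F (Alice): max(7, 4, 13) = 13
B (Bob): min(5, 13, 3) = 3
K (Bob): min(14, 10, 1) = 1
L (Bob): min(5, 15, 15) = 5
M (Bob): min(13, 14, 10) = 10
J (Alice): max(1, 5, 10) = 10
I (Bob): min(10, 6, 3) = 3
Root (Alice): max(3, 3, 12) = 12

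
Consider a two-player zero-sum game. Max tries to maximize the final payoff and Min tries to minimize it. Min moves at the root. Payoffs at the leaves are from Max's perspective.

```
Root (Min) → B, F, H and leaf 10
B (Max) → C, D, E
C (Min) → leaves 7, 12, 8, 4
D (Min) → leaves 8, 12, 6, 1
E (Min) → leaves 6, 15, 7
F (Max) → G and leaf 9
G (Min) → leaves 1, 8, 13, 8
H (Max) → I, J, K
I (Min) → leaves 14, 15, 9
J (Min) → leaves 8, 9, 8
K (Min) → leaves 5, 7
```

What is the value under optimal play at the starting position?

6

C (Min): min(7, 12, 8, 4) = 4
D (Min): min(8, 12, 6, 1) = 1
E (Min): min(6, 15, 7) = 6
B (Max): max(4, 1, 6) = 6
G (Min): min(1, 8, 13, 8) = 1
F (Max): max(1, 9) = 9
I (Min): min(14, 15, 9) = 9
J (Min): min(8, 9, 8) = 8
K (Min): min(5, 7) = 5
H (Max): max(9, 8, 5) = 9
Root (Min): min(6, 9, 9, 10) = 6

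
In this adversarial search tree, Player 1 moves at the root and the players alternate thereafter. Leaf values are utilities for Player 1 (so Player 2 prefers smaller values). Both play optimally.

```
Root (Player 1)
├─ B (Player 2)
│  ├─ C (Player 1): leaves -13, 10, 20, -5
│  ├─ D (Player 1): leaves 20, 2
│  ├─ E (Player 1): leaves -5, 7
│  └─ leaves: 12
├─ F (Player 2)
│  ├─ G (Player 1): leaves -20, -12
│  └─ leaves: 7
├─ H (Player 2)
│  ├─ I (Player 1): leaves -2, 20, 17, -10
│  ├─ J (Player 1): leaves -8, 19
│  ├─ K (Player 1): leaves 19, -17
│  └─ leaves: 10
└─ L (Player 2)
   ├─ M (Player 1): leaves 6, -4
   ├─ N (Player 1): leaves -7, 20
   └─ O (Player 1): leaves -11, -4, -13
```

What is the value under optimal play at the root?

C (Player 1): max(-13, 10, 20, -5) = 20
D (Player 1): max(20, 2) = 20
E (Player 1): max(-5, 7) = 7
B (Player 2): min(20, 20, 7, 12) = 7
G (Player 1): max(-20, -12) = -12
F (Player 2): min(-12, 7) = -12
I (Player 1): max(-2, 20, 17, -10) = 20
J (Player 1): max(-8, 19) = 19
K (Player 1): max(19, -17) = 19
H (Player 2): min(20, 19, 19, 10) = 10
M (Player 1): max(6, -4) = 6
N (Player 1): max(-7, 20) = 20
O (Player 1): max(-11, -4, -13) = -4
L (Player 2): min(6, 20, -4) = -4
Root (Player 1): max(7, -12, 10, -4) = 10

10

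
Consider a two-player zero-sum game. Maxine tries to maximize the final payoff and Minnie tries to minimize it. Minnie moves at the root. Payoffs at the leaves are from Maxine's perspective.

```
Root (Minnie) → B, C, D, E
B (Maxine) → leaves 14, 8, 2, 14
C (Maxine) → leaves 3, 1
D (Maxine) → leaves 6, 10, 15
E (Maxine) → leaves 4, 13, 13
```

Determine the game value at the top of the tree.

3

B (Maxine): max(14, 8, 2, 14) = 14
C (Maxine): max(3, 1) = 3
D (Maxine): max(6, 10, 15) = 15
E (Maxine): max(4, 13, 13) = 13
Root (Minnie): min(14, 3, 15, 13) = 3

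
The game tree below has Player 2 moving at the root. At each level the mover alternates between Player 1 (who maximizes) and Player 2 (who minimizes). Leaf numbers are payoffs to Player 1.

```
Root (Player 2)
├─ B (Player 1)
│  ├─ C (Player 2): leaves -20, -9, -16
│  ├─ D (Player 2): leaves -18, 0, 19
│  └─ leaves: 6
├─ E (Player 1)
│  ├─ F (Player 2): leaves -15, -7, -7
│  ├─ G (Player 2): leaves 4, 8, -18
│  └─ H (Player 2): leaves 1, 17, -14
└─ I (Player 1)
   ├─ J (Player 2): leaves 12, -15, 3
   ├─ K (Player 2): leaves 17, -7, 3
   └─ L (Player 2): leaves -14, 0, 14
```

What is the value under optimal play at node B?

C: min(-20, -9, -16) = -20
D: min(-18, 0, 19) = -18
B: max(-20, -18, 6) = 6

6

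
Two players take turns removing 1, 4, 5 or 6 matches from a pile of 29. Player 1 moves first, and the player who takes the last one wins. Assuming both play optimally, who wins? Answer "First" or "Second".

Mark each pile size as W (mover wins) or L (mover loses):
i:   0  1  2  3  4  5  6  7  8  9 10 11 12 13 14 15 16 17 18 19 20 21 22 23 24 25 26 27 28 29
     L  W  L  W  W  W  W  W  W  L  W  L  W  W  W  W  W  W  L  W  L  W  W  W  W  W  W  L  W  L
Position 29 is L, so the second player wins.

Second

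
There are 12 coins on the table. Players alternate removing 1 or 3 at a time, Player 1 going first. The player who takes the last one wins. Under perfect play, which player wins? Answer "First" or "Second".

Second

i:   0  1  2  3  4  5  6  7  8  9 10 11 12
     L  W  L  W  L  W  L  W  L  W  L  W  L
Position 12 is L, so the second player wins.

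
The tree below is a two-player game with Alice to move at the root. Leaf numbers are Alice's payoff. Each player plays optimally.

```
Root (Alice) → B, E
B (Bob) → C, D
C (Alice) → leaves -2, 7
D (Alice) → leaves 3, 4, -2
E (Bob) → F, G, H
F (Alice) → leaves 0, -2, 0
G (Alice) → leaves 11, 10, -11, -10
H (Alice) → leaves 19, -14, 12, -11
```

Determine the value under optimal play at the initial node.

C (Alice): max(-2, 7) = 7
D (Alice): max(3, 4, -2) = 4
B (Bob): min(7, 4) = 4
F (Alice): max(0, -2, 0) = 0
G (Alice): max(11, 10, -11, -10) = 11
H (Alice): max(19, -14, 12, -11) = 19
E (Bob): min(0, 11, 19) = 0
Root (Alice): max(4, 0) = 4

4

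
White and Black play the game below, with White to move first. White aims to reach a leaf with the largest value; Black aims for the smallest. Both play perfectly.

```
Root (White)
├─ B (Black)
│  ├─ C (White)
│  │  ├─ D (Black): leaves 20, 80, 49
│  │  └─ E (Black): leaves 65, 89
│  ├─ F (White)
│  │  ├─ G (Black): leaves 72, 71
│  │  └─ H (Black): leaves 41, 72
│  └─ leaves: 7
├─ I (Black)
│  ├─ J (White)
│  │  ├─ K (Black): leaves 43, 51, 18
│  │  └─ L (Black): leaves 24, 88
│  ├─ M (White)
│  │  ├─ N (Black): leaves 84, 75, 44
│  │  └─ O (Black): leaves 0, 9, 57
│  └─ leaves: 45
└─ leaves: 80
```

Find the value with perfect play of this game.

D (Black): min(20, 80, 49) = 20
E (Black): min(65, 89) = 65
C (White): max(20, 65) = 65
G (Black): min(72, 71) = 71
H (Black): min(41, 72) = 41
F (White): max(71, 41) = 71
B (Black): min(65, 71, 7) = 7
K (Black): min(43, 51, 18) = 18
L (Black): min(24, 88) = 24
J (White): max(18, 24) = 24
N (Black): min(84, 75, 44) = 44
O (Black): min(0, 9, 57) = 0
M (White): max(44, 0) = 44
I (Black): min(24, 44, 45) = 24
Root (White): max(7, 24, 80) = 80

80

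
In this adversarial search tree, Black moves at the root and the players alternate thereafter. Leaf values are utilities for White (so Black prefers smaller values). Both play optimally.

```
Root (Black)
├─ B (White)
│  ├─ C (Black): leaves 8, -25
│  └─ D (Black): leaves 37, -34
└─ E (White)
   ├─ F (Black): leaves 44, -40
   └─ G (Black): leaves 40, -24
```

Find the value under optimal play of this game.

-25

C (Black): min(8, -25) = -25
D (Black): min(37, -34) = -34
B (White): max(-25, -34) = -25
F (Black): min(44, -40) = -40
G (Black): min(40, -24) = -24
E (White): max(-40, -24) = -24
Root (Black): min(-25, -24) = -25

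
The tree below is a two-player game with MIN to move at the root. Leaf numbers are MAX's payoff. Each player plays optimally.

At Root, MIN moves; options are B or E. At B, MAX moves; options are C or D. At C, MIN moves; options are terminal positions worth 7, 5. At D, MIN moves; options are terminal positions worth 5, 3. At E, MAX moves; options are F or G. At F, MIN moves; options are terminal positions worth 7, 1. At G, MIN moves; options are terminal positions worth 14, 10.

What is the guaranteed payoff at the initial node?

5

C (MIN): min(7, 5) = 5
D (MIN): min(5, 3) = 3
B (MAX): max(5, 3) = 5
F (MIN): min(7, 1) = 1
G (MIN): min(14, 10) = 10
E (MAX): max(1, 10) = 10
Root (MIN): min(5, 10) = 5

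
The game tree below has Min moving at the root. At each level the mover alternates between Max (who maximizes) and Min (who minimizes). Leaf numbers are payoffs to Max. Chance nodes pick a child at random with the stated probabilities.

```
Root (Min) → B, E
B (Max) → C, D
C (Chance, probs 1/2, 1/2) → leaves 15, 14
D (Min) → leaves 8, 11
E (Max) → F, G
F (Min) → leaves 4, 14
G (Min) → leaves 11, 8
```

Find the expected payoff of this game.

8

C (Chance): 1/2·15 + 1/2·14 = 14.5
D (Min): min(8, 11) = 8
B (Max): max(14.5, 8) = 14.5
F (Min): min(4, 14) = 4
G (Min): min(11, 8) = 8
E (Max): max(4, 8) = 8
Root (Min): min(14.5, 8) = 8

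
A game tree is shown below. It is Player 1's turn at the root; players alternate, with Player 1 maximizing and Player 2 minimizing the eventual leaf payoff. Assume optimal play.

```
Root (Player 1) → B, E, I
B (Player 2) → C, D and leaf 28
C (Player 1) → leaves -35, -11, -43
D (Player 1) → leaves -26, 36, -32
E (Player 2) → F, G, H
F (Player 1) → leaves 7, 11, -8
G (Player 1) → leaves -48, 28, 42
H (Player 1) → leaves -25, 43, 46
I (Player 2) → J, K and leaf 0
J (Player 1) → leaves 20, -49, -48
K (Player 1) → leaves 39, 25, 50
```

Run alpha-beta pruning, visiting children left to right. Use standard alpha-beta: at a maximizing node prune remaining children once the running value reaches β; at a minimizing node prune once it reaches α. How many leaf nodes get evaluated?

18

C [α=-∞,β=+∞]: v=-11
D [α=-∞,β=-11]: v=36 after child 2 ≥ β → β-cutoff, skip 1
B [α=-∞,β=+∞]: v=-11
F [α=-11,β=+∞]: v=11
G [α=-11,β=11]: v=28 after child 2 ≥ β → β-cutoff, skip 1
H [α=-11,β=11]: v=43 after child 2 ≥ β → β-cutoff, skip 1
E [α=-11,β=+∞]: v=11
J [α=11,β=+∞]: v=20
K [α=11,β=20]: v=39 after child 1 ≥ β → β-cutoff, skip 2
I [α=11,β=+∞]: v=0
Root [α=-∞,β=+∞]: v=11
Leaves evaluated: 18 of 23.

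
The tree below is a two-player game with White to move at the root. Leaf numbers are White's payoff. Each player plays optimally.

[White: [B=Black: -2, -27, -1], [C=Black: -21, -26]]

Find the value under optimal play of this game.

B (Black): min(-2, -27, -1) = -27
C (Black): min(-21, -26) = -26
Root (White): max(-27, -26) = -26

-26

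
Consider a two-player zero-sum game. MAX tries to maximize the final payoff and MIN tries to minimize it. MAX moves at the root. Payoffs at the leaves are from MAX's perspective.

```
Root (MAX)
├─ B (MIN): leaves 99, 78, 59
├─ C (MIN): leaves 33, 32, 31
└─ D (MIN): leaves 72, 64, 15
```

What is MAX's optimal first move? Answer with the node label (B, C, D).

B (MIN): min(99, 78, 59) = 59
C (MIN): min(33, 32, 31) = 31
D (MIN): min(72, 64, 15) = 15
Root (MAX): max(59, 31, 15) = 59
MAX picks the child with the highest value: B (value 59).

B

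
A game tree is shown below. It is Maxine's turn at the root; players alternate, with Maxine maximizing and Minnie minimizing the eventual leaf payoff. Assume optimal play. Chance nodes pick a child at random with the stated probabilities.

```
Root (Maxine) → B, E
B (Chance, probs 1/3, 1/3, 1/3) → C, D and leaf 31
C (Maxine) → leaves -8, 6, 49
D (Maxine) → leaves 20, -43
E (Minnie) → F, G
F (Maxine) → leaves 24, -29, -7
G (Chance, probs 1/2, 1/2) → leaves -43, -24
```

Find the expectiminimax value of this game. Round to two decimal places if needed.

C (Maxine): max(-8, 6, 49) = 49
D (Maxine): max(20, -43) = 20
B (Chance): 1/3·49 + 1/3·20 + 1/3·31 = 33.33
F (Maxine): max(24, -29, -7) = 24
G (Chance): 1/2·-43 + 1/2·-24 = -33.5
E (Minnie): min(24, -33.5) = -33.5
Root (Maxine): max(33.33, -33.5) = 33.33

33.33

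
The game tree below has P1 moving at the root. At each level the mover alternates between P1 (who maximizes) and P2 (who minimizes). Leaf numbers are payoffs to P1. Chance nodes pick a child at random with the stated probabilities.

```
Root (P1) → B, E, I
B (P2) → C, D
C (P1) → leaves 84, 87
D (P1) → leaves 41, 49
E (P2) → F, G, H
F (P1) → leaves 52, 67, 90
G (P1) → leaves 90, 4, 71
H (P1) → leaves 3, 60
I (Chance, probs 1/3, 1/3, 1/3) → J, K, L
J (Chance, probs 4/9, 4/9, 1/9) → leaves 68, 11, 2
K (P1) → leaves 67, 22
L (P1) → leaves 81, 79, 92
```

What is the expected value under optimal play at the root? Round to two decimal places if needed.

C (P1): max(84, 87) = 87
D (P1): max(41, 49) = 49
B (P2): min(87, 49) = 49
F (P1): max(52, 67, 90) = 90
G (P1): max(90, 4, 71) = 90
H (P1): max(3, 60) = 60
E (P2): min(90, 90, 60) = 60
J (Chance): 4/9·68 + 4/9·11 + 1/9·2 = 35.33
K (P1): max(67, 22) = 67
L (P1): max(81, 79, 92) = 92
I (Chance): 1/3·35.33 + 1/3·67 + 1/3·92 = 64.78
Root (P1): max(49, 60, 64.78) = 64.78

64.78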